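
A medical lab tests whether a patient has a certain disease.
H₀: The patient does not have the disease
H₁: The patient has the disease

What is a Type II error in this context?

A Type I error (probability α) occurs when we reject a true H₀.
A Type II error (probability β) occurs when we fail to reject a false H₀.

Answer: Failing to diagnose a patient who actually has the disease (false negative)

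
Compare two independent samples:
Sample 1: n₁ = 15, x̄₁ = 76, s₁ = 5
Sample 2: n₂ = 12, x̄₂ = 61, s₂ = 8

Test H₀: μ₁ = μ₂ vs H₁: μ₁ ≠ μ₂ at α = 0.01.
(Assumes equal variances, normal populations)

Answer: t = 5.9647, reject H₀

Derivation:
Pooled variance: s²_p = [14×5² + 11×8²]/(25) = 42.1600
s_p = 6.4931
SE = s_p×√(1/n₁ + 1/n₂) = 6.4931×√(1/15 + 1/12) = 2.5148
t = (x̄₁ - x̄₂)/SE = (76 - 61)/2.5148 = 5.9647
df = 25, t-critical = ±2.787
Decision: reject H₀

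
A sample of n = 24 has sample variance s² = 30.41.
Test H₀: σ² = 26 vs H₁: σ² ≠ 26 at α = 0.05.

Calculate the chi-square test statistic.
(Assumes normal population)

Answer: χ² = 26.9012, fail to reject H₀

Derivation:
df = n - 1 = 23
χ² = (n-1)s²/σ₀² = 23×30.41/26 = 26.9012
Critical values: χ²_{0.975,23} = 11.689, χ²_{0.025,23} = 38.076
Rejection region: χ² < 11.689 or χ² > 38.076
Decision: fail to reject H₀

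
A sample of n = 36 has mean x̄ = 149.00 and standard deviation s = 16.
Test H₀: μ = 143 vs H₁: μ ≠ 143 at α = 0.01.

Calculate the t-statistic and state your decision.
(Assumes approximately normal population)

Answer: t = 2.2500, fail to reject H₀

Derivation:
df = n - 1 = 35
SE = s/√n = 16/√36 = 2.6667
t = (x̄ - μ₀)/SE = (149.00 - 143)/2.6667 = 2.2500
Critical value: t_{0.005,35} = ±2.724
p-value ≈ 0.0308
Decision: fail to reject H₀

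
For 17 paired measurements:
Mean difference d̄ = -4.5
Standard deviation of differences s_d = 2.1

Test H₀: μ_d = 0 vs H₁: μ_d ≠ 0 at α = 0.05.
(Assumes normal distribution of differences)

Answer: t = -8.8357, reject H₀

Derivation:
df = n - 1 = 16
SE = s_d/√n = 2.1/√17 = 0.5093
t = d̄/SE = -4.5/0.5093 = -8.8357
Critical value: t_{0.025,16} = ±2.120
p-value < 0.0001
Decision: reject H₀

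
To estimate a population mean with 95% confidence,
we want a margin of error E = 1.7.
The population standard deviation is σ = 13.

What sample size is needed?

z_0.025 = 1.960
n = (z×σ/E)² = (1.960×13/1.7)²
n = 224.6472
Round up: n = 225

Answer: n = 225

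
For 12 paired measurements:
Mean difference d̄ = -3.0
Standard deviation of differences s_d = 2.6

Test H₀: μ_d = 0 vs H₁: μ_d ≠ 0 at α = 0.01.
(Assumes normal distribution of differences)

Answer: t = -3.9968, reject H₀

Derivation:
df = n - 1 = 11
SE = s_d/√n = 2.6/√12 = 0.7506
t = d̄/SE = -3.0/0.7506 = -3.9968
Critical value: t_{0.005,11} = ±3.106
p-value ≈ 0.0021
Decision: reject H₀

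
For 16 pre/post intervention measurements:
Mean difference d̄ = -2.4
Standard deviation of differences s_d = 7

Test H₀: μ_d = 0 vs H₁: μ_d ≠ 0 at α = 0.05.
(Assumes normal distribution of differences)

df = n - 1 = 15
SE = s_d/√n = 7/√16 = 1.7500
t = d̄/SE = -2.4/1.7500 = -1.3714
Critical value: t_{0.025,15} = ±2.131
p-value ≈ 0.1904
Decision: fail to reject H₀

Answer: t = -1.3714, fail to reject H₀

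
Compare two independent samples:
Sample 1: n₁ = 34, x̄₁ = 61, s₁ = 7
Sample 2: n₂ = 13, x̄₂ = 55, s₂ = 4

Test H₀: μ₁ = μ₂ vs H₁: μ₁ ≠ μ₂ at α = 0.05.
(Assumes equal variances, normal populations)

Answer: t = 2.9021, reject H₀

Derivation:
Pooled variance: s²_p = [33×7² + 12×4²]/(45) = 40.2000
s_p = 6.3403
SE = s_p×√(1/n₁ + 1/n₂) = 6.3403×√(1/34 + 1/13) = 2.0675
t = (x̄₁ - x̄₂)/SE = (61 - 55)/2.0675 = 2.9021
df = 45, t-critical = ±2.014
Decision: reject H₀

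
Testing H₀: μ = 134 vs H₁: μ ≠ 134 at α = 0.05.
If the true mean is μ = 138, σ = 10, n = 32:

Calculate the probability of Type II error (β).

Answer: β ≈ 0.3810

Derivation:
SE = σ/√n = 10/√32 = 1.7678
Critical values: μ₀ ± z_0.025×SE = 134 ± 1.960×1.7678
Acceptance region: (130.5351, 137.4649)
Under H₁ (μ = 138): z_high = (137.4649 - 138)/1.7678 = -0.3027, z_low = (130.5351 - 138)/1.7678 = -4.2227
β = P(not reject | H₁) = Φ(-0.3027) - Φ(-4.2227) ≈ 0.3810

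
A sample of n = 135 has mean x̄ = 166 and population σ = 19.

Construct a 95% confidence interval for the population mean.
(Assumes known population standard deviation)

Answer: (162.7948, 169.2052)

Derivation:
Confidence level: 95%, α = 0.05
z_0.025 = 1.960
SE = σ/√n = 19/√135 = 1.6353
Margin of error = 1.960 × 1.6353 = 3.2052
CI: x̄ ± margin = 166 ± 3.2052
CI: (162.7948, 169.2052)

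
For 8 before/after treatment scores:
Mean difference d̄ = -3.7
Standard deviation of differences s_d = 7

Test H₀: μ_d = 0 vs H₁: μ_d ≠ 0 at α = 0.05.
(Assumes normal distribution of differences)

Answer: t = -1.4950, fail to reject H₀

Derivation:
df = n - 1 = 7
SE = s_d/√n = 7/√8 = 2.4749
t = d̄/SE = -3.7/2.4749 = -1.4950
Critical value: t_{0.025,7} = ±2.365
p-value ≈ 0.1786
Decision: fail to reject H₀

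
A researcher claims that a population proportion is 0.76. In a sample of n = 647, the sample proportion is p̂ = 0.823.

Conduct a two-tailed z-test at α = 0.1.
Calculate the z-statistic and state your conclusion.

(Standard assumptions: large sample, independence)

H₀: p = 0.76, H₁: p ≠ 0.76
Standard error: SE = √(p₀(1-p₀)/n) = √(0.76×0.24/647) = 0.016790
z-statistic: z = (p̂ - p₀)/SE = (0.823 - 0.76)/0.016790 = 3.7522
Critical value: z_0.05 = ±1.645
p-value = 0.0002
Decision: reject H₀ at α = 0.1

Answer: z = 3.7522, reject H₀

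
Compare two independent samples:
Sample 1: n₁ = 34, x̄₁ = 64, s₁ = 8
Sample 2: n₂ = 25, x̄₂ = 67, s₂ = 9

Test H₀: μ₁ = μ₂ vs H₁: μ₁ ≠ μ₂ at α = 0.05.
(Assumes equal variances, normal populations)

Pooled variance: s²_p = [33×8² + 24×9²]/(57) = 71.1579
s_p = 8.4355
SE = s_p×√(1/n₁ + 1/n₂) = 8.4355×√(1/34 + 1/25) = 2.2224
t = (x̄₁ - x̄₂)/SE = (64 - 67)/2.2224 = -1.3499
df = 57, t-critical = ±2.002
Decision: fail to reject H₀

Answer: t = -1.3499, fail to reject H₀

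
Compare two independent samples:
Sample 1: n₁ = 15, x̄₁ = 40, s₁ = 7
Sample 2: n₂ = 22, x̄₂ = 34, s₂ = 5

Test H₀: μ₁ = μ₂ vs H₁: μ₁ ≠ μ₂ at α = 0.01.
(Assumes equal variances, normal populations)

Pooled variance: s²_p = [14×7² + 21×5²]/(35) = 34.6000
s_p = 5.8822
SE = s_p×√(1/n₁ + 1/n₂) = 5.8822×√(1/15 + 1/22) = 1.9696
t = (x̄₁ - x̄₂)/SE = (40 - 34)/1.9696 = 3.0463
df = 35, t-critical = ±2.724
Decision: reject H₀

Answer: t = 3.0463, reject H₀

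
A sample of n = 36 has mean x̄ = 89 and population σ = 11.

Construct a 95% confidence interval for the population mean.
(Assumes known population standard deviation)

Confidence level: 95%, α = 0.05
z_0.025 = 1.960
SE = σ/√n = 11/√36 = 1.8333
Margin of error = 1.960 × 1.8333 = 3.5933
CI: x̄ ± margin = 89 ± 3.5933
CI: (85.4067, 92.5933)

Answer: (85.4067, 92.5933)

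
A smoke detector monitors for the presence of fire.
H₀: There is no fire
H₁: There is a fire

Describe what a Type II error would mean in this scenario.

Answer: The alarm fails to sound when there actually is a fire

Derivation:
A Type I error (probability α) occurs when we reject a true H₀.
A Type II error (probability β) occurs when we fail to reject a false H₀.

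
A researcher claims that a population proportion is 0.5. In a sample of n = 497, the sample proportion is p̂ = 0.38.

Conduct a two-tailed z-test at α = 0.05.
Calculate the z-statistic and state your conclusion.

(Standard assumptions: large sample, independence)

Answer: z = -5.3505, reject H₀

Derivation:
H₀: p = 0.5, H₁: p ≠ 0.5
Standard error: SE = √(p₀(1-p₀)/n) = √(0.5×0.5/497) = 0.022428
z-statistic: z = (p̂ - p₀)/SE = (0.38 - 0.5)/0.022428 = -5.3505
Critical value: z_0.025 = ±1.960
p-value < 0.0001
Decision: reject H₀ at α = 0.05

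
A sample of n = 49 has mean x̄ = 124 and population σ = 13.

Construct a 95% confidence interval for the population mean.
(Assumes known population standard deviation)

Confidence level: 95%, α = 0.05
z_0.025 = 1.960
SE = σ/√n = 13/√49 = 1.8571
Margin of error = 1.960 × 1.8571 = 3.6399
CI: x̄ ± margin = 124 ± 3.6399
CI: (120.3601, 127.6399)

Answer: (120.3601, 127.6399)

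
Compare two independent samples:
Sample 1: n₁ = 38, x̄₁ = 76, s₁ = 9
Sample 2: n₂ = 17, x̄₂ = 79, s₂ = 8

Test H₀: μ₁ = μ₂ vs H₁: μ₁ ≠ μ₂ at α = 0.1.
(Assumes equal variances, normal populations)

Pooled variance: s²_p = [37×9² + 16×8²]/(53) = 75.8679
s_p = 8.7102
SE = s_p×√(1/n₁ + 1/n₂) = 8.7102×√(1/38 + 1/17) = 2.5415
t = (x̄₁ - x̄₂)/SE = (76 - 79)/2.5415 = -1.1804
df = 53, t-critical = ±1.674
Decision: fail to reject H₀

Answer: t = -1.1804, fail to reject H₀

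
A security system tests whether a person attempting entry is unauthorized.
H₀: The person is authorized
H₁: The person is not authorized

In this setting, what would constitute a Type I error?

Answer: Denying entry to an authorized person

Derivation:
Type I error (α): Rejecting H₀ when H₀ is true
Type II error (β): Failing to reject H₀ when H₁ is true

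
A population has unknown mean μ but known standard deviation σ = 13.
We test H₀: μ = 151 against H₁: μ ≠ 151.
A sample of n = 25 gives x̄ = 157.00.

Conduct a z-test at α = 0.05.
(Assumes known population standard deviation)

Answer: z = 2.3077, reject H₀

Derivation:
Standard error: SE = σ/√n = 13/√25 = 2.6000
z-statistic: z = (x̄ - μ₀)/SE = (157.00 - 151)/2.6000 = 2.3077
Critical value: ±1.960
p-value = 0.0210
Decision: reject H₀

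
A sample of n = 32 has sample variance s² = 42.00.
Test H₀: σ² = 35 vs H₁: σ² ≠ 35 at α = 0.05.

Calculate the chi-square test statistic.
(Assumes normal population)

df = n - 1 = 31
χ² = (n-1)s²/σ₀² = 31×42.00/35 = 37.2000
Critical values: χ²_{0.975,31} = 17.539, χ²_{0.025,31} = 48.232
Rejection region: χ² < 17.539 or χ² > 48.232
Decision: fail to reject H₀

Answer: χ² = 37.2000, fail to reject H₀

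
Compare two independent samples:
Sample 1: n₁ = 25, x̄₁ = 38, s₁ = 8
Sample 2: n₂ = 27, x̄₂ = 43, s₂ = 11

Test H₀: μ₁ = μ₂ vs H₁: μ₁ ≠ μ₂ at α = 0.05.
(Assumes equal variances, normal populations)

Pooled variance: s²_p = [24×8² + 26×11²]/(50) = 93.6400
s_p = 9.6768
SE = s_p×√(1/n₁ + 1/n₂) = 9.6768×√(1/25 + 1/27) = 2.6858
t = (x̄₁ - x̄₂)/SE = (38 - 43)/2.6858 = -1.8616
df = 50, t-critical = ±2.009
Decision: fail to reject H₀

Answer: t = -1.8616, fail to reject H₀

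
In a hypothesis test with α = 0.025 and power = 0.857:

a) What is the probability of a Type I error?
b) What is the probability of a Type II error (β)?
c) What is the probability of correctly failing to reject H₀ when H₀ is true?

Answer: a) 0.025, b) 0.143, c) 0.975

Derivation:
a) Type I error probability = α = 0.025
b) Power = P(reject H₀ | H₁ true) = 1 - β = 0.857, so Type II error probability = β = 1 - Power = 0.143
c) P(fail to reject H₀ | H₀ true) = 1 - α = 0.975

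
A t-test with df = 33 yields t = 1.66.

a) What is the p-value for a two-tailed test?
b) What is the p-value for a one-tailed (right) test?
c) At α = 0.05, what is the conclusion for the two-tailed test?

Answer: a) 0.1064, b) 0.0532, c) fail to reject H₀

Derivation:
Using t-distribution with df = 33:
a) Two-tailed: p = 2×P(T > 1.66) = 0.1064
b) One-tailed: p = P(T > 1.66) = 0.0532
c) 0.1064 ≥ 0.05, fail to reject H₀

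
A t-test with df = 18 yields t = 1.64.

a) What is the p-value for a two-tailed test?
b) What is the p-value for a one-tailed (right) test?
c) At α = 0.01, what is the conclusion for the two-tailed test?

Using t-distribution with df = 18:
a) Two-tailed: p = 2×P(T > 1.64) = 0.1184
b) One-tailed: p = P(T > 1.64) = 0.0592
c) 0.1184 ≥ 0.01, fail to reject H₀

Answer: a) 0.1184, b) 0.0592, c) fail to reject H₀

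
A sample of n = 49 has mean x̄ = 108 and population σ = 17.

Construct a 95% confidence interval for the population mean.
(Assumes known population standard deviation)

Answer: (103.2399, 112.7601)

Derivation:
Confidence level: 95%, α = 0.05
z_0.025 = 1.960
SE = σ/√n = 17/√49 = 2.4286
Margin of error = 1.960 × 2.4286 = 4.7601
CI: x̄ ± margin = 108 ± 4.7601
CI: (103.2399, 112.7601)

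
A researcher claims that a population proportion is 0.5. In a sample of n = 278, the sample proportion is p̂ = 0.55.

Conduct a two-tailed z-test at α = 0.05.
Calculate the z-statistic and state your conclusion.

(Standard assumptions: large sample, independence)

H₀: p = 0.5, H₁: p ≠ 0.5
Standard error: SE = √(p₀(1-p₀)/n) = √(0.5×0.5/278) = 0.029988
z-statistic: z = (p̂ - p₀)/SE = (0.55 - 0.5)/0.029988 = 1.6673
Critical value: z_0.025 = ±1.960
p-value = 0.0955
Decision: fail to reject H₀ at α = 0.05

Answer: z = 1.6673, fail to reject H₀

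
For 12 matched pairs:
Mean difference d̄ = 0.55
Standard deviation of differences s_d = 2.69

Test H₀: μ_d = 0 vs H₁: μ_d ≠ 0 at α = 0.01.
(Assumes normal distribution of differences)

df = n - 1 = 11
SE = s_d/√n = 2.69/√12 = 0.7765
t = d̄/SE = 0.55/0.7765 = 0.7083
Critical value: t_{0.005,11} = ±3.106
p-value ≈ 0.4935
Decision: fail to reject H₀

Answer: t = 0.7083, fail to reject H₀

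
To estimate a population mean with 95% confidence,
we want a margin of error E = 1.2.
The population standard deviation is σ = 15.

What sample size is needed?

z_0.025 = 1.960
n = (z×σ/E)² = (1.960×15/1.2)²
n = 600.2500
Round up: n = 601

Answer: n = 601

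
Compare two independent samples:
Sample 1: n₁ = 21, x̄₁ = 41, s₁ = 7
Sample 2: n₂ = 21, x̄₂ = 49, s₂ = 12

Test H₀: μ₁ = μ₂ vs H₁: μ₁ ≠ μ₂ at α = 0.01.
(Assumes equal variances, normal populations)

Answer: t = -2.6389, fail to reject H₀

Derivation:
Pooled variance: s²_p = [20×7² + 20×12²]/(40) = 96.5000
s_p = 9.8234
SE = s_p×√(1/n₁ + 1/n₂) = 9.8234×√(1/21 + 1/21) = 3.0316
t = (x̄₁ - x̄₂)/SE = (41 - 49)/3.0316 = -2.6389
df = 40, t-critical = ±2.704
Decision: fail to reject H₀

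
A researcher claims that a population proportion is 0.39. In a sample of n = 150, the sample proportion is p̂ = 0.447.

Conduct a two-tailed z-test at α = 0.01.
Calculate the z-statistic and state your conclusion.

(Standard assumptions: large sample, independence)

Answer: z = 1.4313, fail to reject H₀

Derivation:
H₀: p = 0.39, H₁: p ≠ 0.39
Standard error: SE = √(p₀(1-p₀)/n) = √(0.39×0.61/150) = 0.039825
z-statistic: z = (p̂ - p₀)/SE = (0.447 - 0.39)/0.039825 = 1.4313
Critical value: z_0.005 = ±2.576
p-value = 0.1523
Decision: fail to reject H₀ at α = 0.01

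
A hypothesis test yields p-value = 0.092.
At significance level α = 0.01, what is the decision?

Compare p-value to α:
0.092 ≥ 0.01
Decision: fail to reject H₀

Answer: fail to reject H₀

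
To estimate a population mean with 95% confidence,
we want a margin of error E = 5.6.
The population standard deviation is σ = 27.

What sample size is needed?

Answer: n = 90

Derivation:
z_0.025 = 1.960
n = (z×σ/E)² = (1.960×27/5.6)²
n = 89.3025
Round up: n = 90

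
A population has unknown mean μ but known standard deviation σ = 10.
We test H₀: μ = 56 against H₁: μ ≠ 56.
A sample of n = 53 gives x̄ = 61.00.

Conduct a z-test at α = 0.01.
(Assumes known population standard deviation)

Standard error: SE = σ/√n = 10/√53 = 1.3736
z-statistic: z = (x̄ - μ₀)/SE = (61.00 - 56)/1.3736 = 3.6401
Critical value: ±2.576
p-value = 0.0003
Decision: reject H₀

Answer: z = 3.6401, reject H₀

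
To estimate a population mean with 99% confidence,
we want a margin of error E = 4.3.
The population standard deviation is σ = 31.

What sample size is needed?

Answer: n = 345

Derivation:
z_0.005 = 2.576
n = (z×σ/E)² = (2.576×31/4.3)²
n = 344.8881
Round up: n = 345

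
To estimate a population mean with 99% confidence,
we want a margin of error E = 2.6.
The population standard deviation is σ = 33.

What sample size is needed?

Answer: n = 1069

Derivation:
z_0.005 = 2.576
n = (z×σ/E)² = (2.576×33/2.6)²
n = 1068.9882
Round up: n = 1069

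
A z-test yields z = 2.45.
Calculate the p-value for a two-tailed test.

Answer: p-value ≈ 0.0143

Derivation:
For z = 2.45:
p = 2×P(Z > |2.45|) = 2×(1 - Φ(2.45)) = 0.0143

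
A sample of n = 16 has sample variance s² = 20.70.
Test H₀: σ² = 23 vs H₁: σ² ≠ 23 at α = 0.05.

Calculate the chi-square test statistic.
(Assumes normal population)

Answer: χ² = 13.5000, fail to reject H₀

Derivation:
df = n - 1 = 15
χ² = (n-1)s²/σ₀² = 15×20.70/23 = 13.5000
Critical values: χ²_{0.975,15} = 6.262, χ²_{0.025,15} = 27.488
Rejection region: χ² < 6.262 or χ² > 27.488
Decision: fail to reject H₀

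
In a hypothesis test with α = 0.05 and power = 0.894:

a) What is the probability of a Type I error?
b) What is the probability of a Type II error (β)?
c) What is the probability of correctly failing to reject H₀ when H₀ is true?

a) Type I error probability = α = 0.05
b) Power = P(reject H₀ | H₁ true) = 1 - β = 0.894, so Type II error probability = β = 1 - Power = 0.106
c) P(fail to reject H₀ | H₀ true) = 1 - α = 0.95

Answer: a) 0.05, b) 0.106, c) 0.95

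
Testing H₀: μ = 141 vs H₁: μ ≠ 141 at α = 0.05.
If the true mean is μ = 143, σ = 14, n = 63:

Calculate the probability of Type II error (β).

SE = σ/√n = 14/√63 = 1.7638
Critical values: μ₀ ± z_0.025×SE = 141 ± 1.960×1.7638
Acceptance region: (137.5430, 144.4570)
Under H₁ (μ = 143): z_high = (144.4570 - 143)/1.7638 = 0.8261, z_low = (137.5430 - 143)/1.7638 = -3.0939
β = P(not reject | H₁) = Φ(0.8261) - Φ(-3.0939) ≈ 0.7946

Answer: β ≈ 0.7946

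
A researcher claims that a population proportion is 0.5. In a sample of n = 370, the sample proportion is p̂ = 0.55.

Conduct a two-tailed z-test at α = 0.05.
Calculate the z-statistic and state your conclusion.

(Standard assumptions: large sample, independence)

Answer: z = 1.9235, fail to reject H₀

Derivation:
H₀: p = 0.5, H₁: p ≠ 0.5
Standard error: SE = √(p₀(1-p₀)/n) = √(0.5×0.5/370) = 0.025994
z-statistic: z = (p̂ - p₀)/SE = (0.55 - 0.5)/0.025994 = 1.9235
Critical value: z_0.025 = ±1.960
p-value = 0.0544
Decision: fail to reject H₀ at α = 0.05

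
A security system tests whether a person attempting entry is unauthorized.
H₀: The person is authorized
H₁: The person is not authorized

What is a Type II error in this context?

Answer: Granting entry to an unauthorized person

Derivation:
A Type I error (probability α) occurs when we reject a true H₀.
A Type II error (probability β) occurs when we fail to reject a false H₀.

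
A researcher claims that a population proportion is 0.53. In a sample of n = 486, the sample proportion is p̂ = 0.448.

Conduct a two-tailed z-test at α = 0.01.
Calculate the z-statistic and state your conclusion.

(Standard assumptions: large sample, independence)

Answer: z = -3.6219, reject H₀

Derivation:
H₀: p = 0.53, H₁: p ≠ 0.53
Standard error: SE = √(p₀(1-p₀)/n) = √(0.53×0.47/486) = 0.022640
z-statistic: z = (p̂ - p₀)/SE = (0.448 - 0.53)/0.022640 = -3.6219
Critical value: z_0.005 = ±2.576
p-value = 0.0003
Decision: reject H₀ at α = 0.01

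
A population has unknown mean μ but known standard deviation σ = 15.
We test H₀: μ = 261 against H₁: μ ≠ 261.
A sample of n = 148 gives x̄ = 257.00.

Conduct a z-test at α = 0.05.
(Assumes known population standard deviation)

Answer: z = -3.2441, reject H₀

Derivation:
Standard error: SE = σ/√n = 15/√148 = 1.2330
z-statistic: z = (x̄ - μ₀)/SE = (257.00 - 261)/1.2330 = -3.2441
Critical value: ±1.960
p-value = 0.0012
Decision: reject H₀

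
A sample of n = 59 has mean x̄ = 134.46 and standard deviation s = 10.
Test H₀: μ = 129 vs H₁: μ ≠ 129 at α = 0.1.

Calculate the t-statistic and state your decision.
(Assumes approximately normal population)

Answer: t = 4.1939, reject H₀

Derivation:
df = n - 1 = 58
SE = s/√n = 10/√59 = 1.3019
t = (x̄ - μ₀)/SE = (134.46 - 129)/1.3019 = 4.1939
Critical value: t_{0.05,58} = ±1.672
p-value ≈ 0.0001
Decision: reject H₀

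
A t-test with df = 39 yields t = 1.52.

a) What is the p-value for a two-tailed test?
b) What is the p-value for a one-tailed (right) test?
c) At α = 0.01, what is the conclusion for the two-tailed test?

Using t-distribution with df = 39:
a) Two-tailed: p = 2×P(T > 1.52) = 0.1366
b) One-tailed: p = P(T > 1.52) = 0.0683
c) 0.1366 ≥ 0.01, fail to reject H₀

Answer: a) 0.1366, b) 0.0683, c) fail to reject H₀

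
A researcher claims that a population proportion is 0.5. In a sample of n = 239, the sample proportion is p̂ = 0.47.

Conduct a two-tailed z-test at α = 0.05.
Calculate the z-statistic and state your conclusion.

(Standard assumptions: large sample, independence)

H₀: p = 0.5, H₁: p ≠ 0.5
Standard error: SE = √(p₀(1-p₀)/n) = √(0.5×0.5/239) = 0.032342
z-statistic: z = (p̂ - p₀)/SE = (0.47 - 0.5)/0.032342 = -0.9276
Critical value: z_0.025 = ±1.960
p-value = 0.3536
Decision: fail to reject H₀ at α = 0.05

Answer: z = -0.9276, fail to reject H₀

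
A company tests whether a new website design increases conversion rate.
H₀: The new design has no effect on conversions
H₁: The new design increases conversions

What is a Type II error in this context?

Answer: Keeping the old design when the new one would have increased conversions

Derivation:
A Type I error (probability α) occurs when we reject a true H₀.
A Type II error (probability β) occurs when we fail to reject a false H₀.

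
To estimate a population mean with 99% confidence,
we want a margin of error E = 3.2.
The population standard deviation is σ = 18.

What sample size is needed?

Answer: n = 210

Derivation:
z_0.005 = 2.576
n = (z×σ/E)² = (2.576×18/3.2)²
n = 209.9601
Round up: n = 210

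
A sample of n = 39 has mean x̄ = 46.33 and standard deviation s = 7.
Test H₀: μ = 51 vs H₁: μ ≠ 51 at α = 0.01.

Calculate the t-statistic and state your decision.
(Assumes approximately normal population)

df = n - 1 = 38
SE = s/√n = 7/√39 = 1.1209
t = (x̄ - μ₀)/SE = (46.33 - 51)/1.1209 = -4.1663
Critical value: t_{0.005,38} = ±2.712
p-value ≈ 0.0002
Decision: reject H₀

Answer: t = -4.1663, reject H₀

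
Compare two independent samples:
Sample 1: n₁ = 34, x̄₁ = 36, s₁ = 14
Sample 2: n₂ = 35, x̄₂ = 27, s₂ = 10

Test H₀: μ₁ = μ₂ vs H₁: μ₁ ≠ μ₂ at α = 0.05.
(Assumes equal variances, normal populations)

Pooled variance: s²_p = [33×14² + 34×10²]/(67) = 147.2836
s_p = 12.1360
SE = s_p×√(1/n₁ + 1/n₂) = 12.1360×√(1/34 + 1/35) = 2.9223
t = (x̄₁ - x̄₂)/SE = (36 - 27)/2.9223 = 3.0798
df = 67, t-critical = ±1.996
Decision: reject H₀

Answer: t = 3.0798, reject H₀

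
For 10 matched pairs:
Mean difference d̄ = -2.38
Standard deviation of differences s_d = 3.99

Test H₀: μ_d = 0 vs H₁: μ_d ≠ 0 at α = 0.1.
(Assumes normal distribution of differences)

df = n - 1 = 9
SE = s_d/√n = 3.99/√10 = 1.2617
t = d̄/SE = -2.38/1.2617 = -1.8863
Critical value: t_{0.05,9} = ±1.833
p-value ≈ 0.0919
Decision: reject H₀

Answer: t = -1.8863, reject H₀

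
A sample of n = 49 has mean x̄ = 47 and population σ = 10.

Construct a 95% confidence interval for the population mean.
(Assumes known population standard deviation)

Confidence level: 95%, α = 0.05
z_0.025 = 1.960
SE = σ/√n = 10/√49 = 1.4286
Margin of error = 1.960 × 1.4286 = 2.8001
CI: x̄ ± margin = 47 ± 2.8001
CI: (44.1999, 49.8001)

Answer: (44.1999, 49.8001)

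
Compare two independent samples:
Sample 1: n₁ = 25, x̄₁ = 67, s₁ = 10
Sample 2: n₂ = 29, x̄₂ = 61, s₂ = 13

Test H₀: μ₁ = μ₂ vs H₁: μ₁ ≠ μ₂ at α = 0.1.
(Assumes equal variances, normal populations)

Pooled variance: s²_p = [24×10² + 28×13²]/(52) = 137.1538
s_p = 11.7113
SE = s_p×√(1/n₁ + 1/n₂) = 11.7113×√(1/25 + 1/29) = 3.1962
t = (x̄₁ - x̄₂)/SE = (67 - 61)/3.1962 = 1.8772
df = 52, t-critical = ±1.675
Decision: reject H₀

Answer: t = 1.8772, reject H₀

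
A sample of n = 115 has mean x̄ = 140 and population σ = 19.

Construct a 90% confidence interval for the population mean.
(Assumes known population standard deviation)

Answer: (137.0854, 142.9146)

Derivation:
Confidence level: 90%, α = 0.1
z_0.05 = 1.645
SE = σ/√n = 19/√115 = 1.7718
Margin of error = 1.645 × 1.7718 = 2.9146
CI: x̄ ± margin = 140 ± 2.9146
CI: (137.0854, 142.9146)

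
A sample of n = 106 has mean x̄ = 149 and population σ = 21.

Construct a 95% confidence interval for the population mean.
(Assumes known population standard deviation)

Answer: (145.0022, 152.9978)

Derivation:
Confidence level: 95%, α = 0.05
z_0.025 = 1.960
SE = σ/√n = 21/√106 = 2.0397
Margin of error = 1.960 × 2.0397 = 3.9978
CI: x̄ ± margin = 149 ± 3.9978
CI: (145.0022, 152.9978)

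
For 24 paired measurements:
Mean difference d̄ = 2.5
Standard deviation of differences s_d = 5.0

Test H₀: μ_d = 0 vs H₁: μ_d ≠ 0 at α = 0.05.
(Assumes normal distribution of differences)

Answer: t = 2.4495, reject H₀

Derivation:
df = n - 1 = 23
SE = s_d/√n = 5.0/√24 = 1.0206
t = d̄/SE = 2.5/1.0206 = 2.4495
Critical value: t_{0.025,23} = ±2.069
p-value ≈ 0.0223
Decision: reject H₀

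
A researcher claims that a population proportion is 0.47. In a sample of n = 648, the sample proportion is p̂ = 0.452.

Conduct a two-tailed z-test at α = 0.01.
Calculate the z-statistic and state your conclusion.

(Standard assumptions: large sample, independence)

Answer: z = -0.9181, fail to reject H₀

Derivation:
H₀: p = 0.47, H₁: p ≠ 0.47
Standard error: SE = √(p₀(1-p₀)/n) = √(0.47×0.53/648) = 0.019606
z-statistic: z = (p̂ - p₀)/SE = (0.452 - 0.47)/0.019606 = -0.9181
Critical value: z_0.005 = ±2.576
p-value = 0.3586
Decision: fail to reject H₀ at α = 0.01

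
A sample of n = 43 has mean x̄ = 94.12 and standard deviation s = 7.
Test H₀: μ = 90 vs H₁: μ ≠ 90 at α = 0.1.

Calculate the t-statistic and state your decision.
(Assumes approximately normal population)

df = n - 1 = 42
SE = s/√n = 7/√43 = 1.0675
t = (x̄ - μ₀)/SE = (94.12 - 90)/1.0675 = 3.8595
Critical value: t_{0.05,42} = ±1.682
p-value ≈ 0.0004
Decision: reject H₀

Answer: t = 3.8595, reject H₀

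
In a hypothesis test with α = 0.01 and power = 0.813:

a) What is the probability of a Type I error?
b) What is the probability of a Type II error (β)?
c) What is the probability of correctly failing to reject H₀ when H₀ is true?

Answer: a) 0.01, b) 0.187, c) 0.99

Derivation:
a) Type I error probability = α = 0.01
b) Power = P(reject H₀ | H₁ true) = 1 - β = 0.813, so Type II error probability = β = 1 - Power = 0.187
c) P(fail to reject H₀ | H₀ true) = 1 - α = 0.99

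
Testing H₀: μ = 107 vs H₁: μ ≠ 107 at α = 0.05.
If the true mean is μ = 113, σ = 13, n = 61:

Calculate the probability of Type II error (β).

Answer: β ≈ 0.0500

Derivation:
SE = σ/√n = 13/√61 = 1.6645
Critical values: μ₀ ± z_0.025×SE = 107 ± 1.960×1.6645
Acceptance region: (103.7376, 110.2624)
Under H₁ (μ = 113): z_high = (110.2624 - 113)/1.6645 = -1.6447, z_low = (103.7376 - 113)/1.6645 = -5.5647
β = P(not reject | H₁) = Φ(-1.6447) - Φ(-5.5647) ≈ 0.0500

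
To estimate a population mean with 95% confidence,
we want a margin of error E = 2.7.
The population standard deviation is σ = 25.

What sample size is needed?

z_0.025 = 1.960
n = (z×σ/E)² = (1.960×25/2.7)²
n = 329.3553
Round up: n = 330

Answer: n = 330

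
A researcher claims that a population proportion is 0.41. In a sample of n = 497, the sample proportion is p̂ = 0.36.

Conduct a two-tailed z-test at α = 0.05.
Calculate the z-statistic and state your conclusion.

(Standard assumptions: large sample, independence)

Answer: z = -2.2663, reject H₀

Derivation:
H₀: p = 0.41, H₁: p ≠ 0.41
Standard error: SE = √(p₀(1-p₀)/n) = √(0.41×0.59/497) = 0.022062
z-statistic: z = (p̂ - p₀)/SE = (0.36 - 0.41)/0.022062 = -2.2663
Critical value: z_0.025 = ±1.960
p-value = 0.0234
Decision: reject H₀ at α = 0.05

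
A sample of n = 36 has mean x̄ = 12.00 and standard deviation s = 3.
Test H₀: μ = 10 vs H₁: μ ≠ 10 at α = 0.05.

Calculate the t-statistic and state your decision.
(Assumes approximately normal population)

df = n - 1 = 35
SE = s/√n = 3/√36 = 0.5000
t = (x̄ - μ₀)/SE = (12.00 - 10)/0.5000 = 4.0000
Critical value: t_{0.025,35} = ±2.030
p-value ≈ 0.0003
Decision: reject H₀

Answer: t = 4.0000, reject H₀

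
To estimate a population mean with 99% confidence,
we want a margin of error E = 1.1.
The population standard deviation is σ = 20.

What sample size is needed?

Answer: n = 2194

Derivation:
z_0.005 = 2.576
n = (z×σ/E)² = (2.576×20/1.1)²
n = 2193.6450
Round up: n = 2194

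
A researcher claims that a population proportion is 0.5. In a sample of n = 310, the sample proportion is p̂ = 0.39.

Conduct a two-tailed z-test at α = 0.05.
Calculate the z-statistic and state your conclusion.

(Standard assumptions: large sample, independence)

Answer: z = -3.8735, reject H₀

Derivation:
H₀: p = 0.5, H₁: p ≠ 0.5
Standard error: SE = √(p₀(1-p₀)/n) = √(0.5×0.5/310) = 0.028398
z-statistic: z = (p̂ - p₀)/SE = (0.39 - 0.5)/0.028398 = -3.8735
Critical value: z_0.025 = ±1.960
p-value = 0.0001
Decision: reject H₀ at α = 0.05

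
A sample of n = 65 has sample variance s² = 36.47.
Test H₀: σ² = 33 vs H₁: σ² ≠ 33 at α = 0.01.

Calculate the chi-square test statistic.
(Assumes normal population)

df = n - 1 = 64
χ² = (n-1)s²/σ₀² = 64×36.47/33 = 70.7297
Critical values: χ²_{0.995,64} = 38.610, χ²_{0.005,64} = 96.878
Rejection region: χ² < 38.610 or χ² > 96.878
Decision: fail to reject H₀

Answer: χ² = 70.7297, fail to reject H₀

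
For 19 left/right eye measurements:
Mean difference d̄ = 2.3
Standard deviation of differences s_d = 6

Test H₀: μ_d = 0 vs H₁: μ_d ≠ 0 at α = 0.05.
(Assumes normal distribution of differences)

Answer: t = 1.6709, fail to reject H₀

Derivation:
df = n - 1 = 18
SE = s_d/√n = 6/√19 = 1.3765
t = d̄/SE = 2.3/1.3765 = 1.6709
Critical value: t_{0.025,18} = ±2.101
p-value ≈ 0.1120
Decision: fail to reject H₀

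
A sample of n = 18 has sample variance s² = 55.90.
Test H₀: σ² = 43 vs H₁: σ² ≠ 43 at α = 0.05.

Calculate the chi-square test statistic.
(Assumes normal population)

df = n - 1 = 17
χ² = (n-1)s²/σ₀² = 17×55.90/43 = 22.1000
Critical values: χ²_{0.975,17} = 7.564, χ²_{0.025,17} = 30.191
Rejection region: χ² < 7.564 or χ² > 30.191
Decision: fail to reject H₀

Answer: χ² = 22.1000, fail to reject H₀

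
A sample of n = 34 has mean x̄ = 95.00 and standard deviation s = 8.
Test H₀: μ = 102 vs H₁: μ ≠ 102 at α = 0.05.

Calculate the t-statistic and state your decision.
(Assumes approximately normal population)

df = n - 1 = 33
SE = s/√n = 8/√34 = 1.3720
t = (x̄ - μ₀)/SE = (95.00 - 102)/1.3720 = -5.1020
Critical value: t_{0.025,33} = ±2.035
p-value < 0.0001
Decision: reject H₀

Answer: t = -5.1020, reject H₀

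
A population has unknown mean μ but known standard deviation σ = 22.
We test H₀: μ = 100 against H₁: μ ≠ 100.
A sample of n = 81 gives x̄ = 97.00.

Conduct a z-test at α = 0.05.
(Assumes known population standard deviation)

Standard error: SE = σ/√n = 22/√81 = 2.4444
z-statistic: z = (x̄ - μ₀)/SE = (97.00 - 100)/2.4444 = -1.2273
Critical value: ±1.960
p-value = 0.2197
Decision: fail to reject H₀

Answer: z = -1.2273, fail to reject H₀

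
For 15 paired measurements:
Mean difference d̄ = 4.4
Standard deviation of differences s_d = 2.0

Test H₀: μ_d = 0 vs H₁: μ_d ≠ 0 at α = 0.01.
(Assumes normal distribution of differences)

df = n - 1 = 14
SE = s_d/√n = 2.0/√15 = 0.5164
t = d̄/SE = 4.4/0.5164 = 8.5205
Critical value: t_{0.005,14} = ±2.977
p-value < 0.0001
Decision: reject H₀

Answer: t = 8.5205, reject H₀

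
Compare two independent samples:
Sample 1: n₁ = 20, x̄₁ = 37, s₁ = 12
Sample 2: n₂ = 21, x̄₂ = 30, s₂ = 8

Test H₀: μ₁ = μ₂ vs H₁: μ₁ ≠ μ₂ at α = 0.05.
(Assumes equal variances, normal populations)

Answer: t = 2.2079, reject H₀

Derivation:
Pooled variance: s²_p = [19×12² + 20×8²]/(39) = 102.9744
s_p = 10.1476
SE = s_p×√(1/n₁ + 1/n₂) = 10.1476×√(1/20 + 1/21) = 3.1705
t = (x̄₁ - x̄₂)/SE = (37 - 30)/3.1705 = 2.2079
df = 39, t-critical = ±2.023
Decision: reject H₀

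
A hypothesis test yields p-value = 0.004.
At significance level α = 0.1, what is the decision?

Answer: reject H₀

Derivation:
Compare p-value to α:
0.004 < 0.1
Decision: reject H₀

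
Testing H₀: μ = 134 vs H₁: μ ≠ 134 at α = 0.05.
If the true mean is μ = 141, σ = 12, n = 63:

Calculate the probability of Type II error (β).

SE = σ/√n = 12/√63 = 1.5119
Critical values: μ₀ ± z_0.025×SE = 134 ± 1.960×1.5119
Acceptance region: (131.0367, 136.9633)
Under H₁ (μ = 141): z_high = (136.9633 - 141)/1.5119 = -2.6700, z_low = (131.0367 - 141)/1.5119 = -6.5899
β = P(not reject | H₁) = Φ(-2.6700) - Φ(-6.5899) ≈ 0.0038

Answer: β ≈ 0.0038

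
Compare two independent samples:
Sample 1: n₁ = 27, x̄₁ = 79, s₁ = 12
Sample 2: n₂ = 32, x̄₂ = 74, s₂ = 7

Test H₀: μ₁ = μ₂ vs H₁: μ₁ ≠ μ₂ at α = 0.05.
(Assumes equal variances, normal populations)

Answer: t = 1.9912, fail to reject H₀

Derivation:
Pooled variance: s²_p = [26×12² + 31×7²]/(57) = 92.3333
s_p = 9.6090
SE = s_p×√(1/n₁ + 1/n₂) = 9.6090×√(1/27 + 1/32) = 2.5110
t = (x̄₁ - x̄₂)/SE = (79 - 74)/2.5110 = 1.9912
df = 57, t-critical = ±2.002
Decision: fail to reject H₀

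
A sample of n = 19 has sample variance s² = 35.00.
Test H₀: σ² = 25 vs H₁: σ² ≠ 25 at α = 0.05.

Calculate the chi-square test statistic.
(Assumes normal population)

df = n - 1 = 18
χ² = (n-1)s²/σ₀² = 18×35.00/25 = 25.2000
Critical values: χ²_{0.975,18} = 8.231, χ²_{0.025,18} = 31.526
Rejection region: χ² < 8.231 or χ² > 31.526
Decision: fail to reject H₀

Answer: χ² = 25.2000, fail to reject H₀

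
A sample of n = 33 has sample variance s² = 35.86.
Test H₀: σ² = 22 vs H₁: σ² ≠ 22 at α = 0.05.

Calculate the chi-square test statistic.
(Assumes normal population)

Answer: χ² = 52.1600, reject H₀

Derivation:
df = n - 1 = 32
χ² = (n-1)s²/σ₀² = 32×35.86/22 = 52.1600
Critical values: χ²_{0.975,32} = 18.291, χ²_{0.025,32} = 49.480
Rejection region: χ² < 18.291 or χ² > 49.480
Decision: reject H₀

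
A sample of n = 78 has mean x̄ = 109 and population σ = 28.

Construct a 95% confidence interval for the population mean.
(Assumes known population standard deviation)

Confidence level: 95%, α = 0.05
z_0.025 = 1.960
SE = σ/√n = 28/√78 = 3.1704
Margin of error = 1.960 × 3.1704 = 6.2140
CI: x̄ ± margin = 109 ± 6.2140
CI: (102.7860, 115.2140)

Answer: (102.7860, 115.2140)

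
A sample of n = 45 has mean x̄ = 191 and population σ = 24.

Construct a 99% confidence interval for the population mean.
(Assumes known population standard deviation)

Confidence level: 99%, α = 0.01
z_0.005 = 2.576
SE = σ/√n = 24/√45 = 3.5777
Margin of error = 2.576 × 3.5777 = 9.2162
CI: x̄ ± margin = 191 ± 9.2162
CI: (181.7838, 200.2162)

Answer: (181.7838, 200.2162)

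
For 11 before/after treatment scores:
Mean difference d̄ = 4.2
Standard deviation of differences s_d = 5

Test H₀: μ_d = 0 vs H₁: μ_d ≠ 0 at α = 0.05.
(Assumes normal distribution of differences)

df = n - 1 = 10
SE = s_d/√n = 5/√11 = 1.5076
t = d̄/SE = 4.2/1.5076 = 2.7859
Critical value: t_{0.025,10} = ±2.228
p-value ≈ 0.0193
Decision: reject H₀

Answer: t = 2.7859, reject H₀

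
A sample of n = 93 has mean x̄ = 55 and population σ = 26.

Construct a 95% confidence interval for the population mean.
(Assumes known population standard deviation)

Confidence level: 95%, α = 0.05
z_0.025 = 1.960
SE = σ/√n = 26/√93 = 2.6961
Margin of error = 1.960 × 2.6961 = 5.2844
CI: x̄ ± margin = 55 ± 5.2844
CI: (49.7156, 60.2844)

Answer: (49.7156, 60.2844)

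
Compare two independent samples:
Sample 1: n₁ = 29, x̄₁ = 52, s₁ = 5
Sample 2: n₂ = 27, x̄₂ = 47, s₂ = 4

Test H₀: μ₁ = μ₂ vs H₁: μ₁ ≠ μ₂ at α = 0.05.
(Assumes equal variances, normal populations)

Pooled variance: s²_p = [28×5² + 26×4²]/(54) = 20.6667
s_p = 4.5461
SE = s_p×√(1/n₁ + 1/n₂) = 4.5461×√(1/29 + 1/27) = 1.2158
t = (x̄₁ - x̄₂)/SE = (52 - 47)/1.2158 = 4.1125
df = 54, t-critical = ±2.005
Decision: reject H₀

Answer: t = 4.1125, reject H₀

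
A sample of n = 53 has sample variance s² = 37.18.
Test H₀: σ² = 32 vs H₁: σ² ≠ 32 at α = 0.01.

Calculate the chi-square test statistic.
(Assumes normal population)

Answer: χ² = 60.4175, fail to reject H₀

Derivation:
df = n - 1 = 52
χ² = (n-1)s²/σ₀² = 52×37.18/32 = 60.4175
Critical values: χ²_{0.995,52} = 29.481, χ²_{0.005,52} = 82.001
Rejection region: χ² < 29.481 or χ² > 82.001
Decision: fail to reject H₀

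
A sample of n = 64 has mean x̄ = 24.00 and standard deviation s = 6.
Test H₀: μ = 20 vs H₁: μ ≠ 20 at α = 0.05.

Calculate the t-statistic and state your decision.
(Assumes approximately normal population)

Answer: t = 5.3333, reject H₀

Derivation:
df = n - 1 = 63
SE = s/√n = 6/√64 = 0.7500
t = (x̄ - μ₀)/SE = (24.00 - 20)/0.7500 = 5.3333
Critical value: t_{0.025,63} = ±1.998
p-value < 0.0001
Decision: reject H₀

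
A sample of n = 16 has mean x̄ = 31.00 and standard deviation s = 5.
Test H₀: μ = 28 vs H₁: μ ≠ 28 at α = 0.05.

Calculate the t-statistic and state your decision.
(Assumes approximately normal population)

Answer: t = 2.4000, reject H₀

Derivation:
df = n - 1 = 15
SE = s/√n = 5/√16 = 1.2500
t = (x̄ - μ₀)/SE = (31.00 - 28)/1.2500 = 2.4000
Critical value: t_{0.025,15} = ±2.131
p-value ≈ 0.0298
Decision: reject H₀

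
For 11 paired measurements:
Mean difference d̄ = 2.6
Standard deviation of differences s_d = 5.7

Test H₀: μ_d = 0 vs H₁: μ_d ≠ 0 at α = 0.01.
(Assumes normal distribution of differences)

df = n - 1 = 10
SE = s_d/√n = 5.7/√11 = 1.7186
t = d̄/SE = 2.6/1.7186 = 1.5129
Critical value: t_{0.005,10} = ±3.169
p-value ≈ 0.1612
Decision: fail to reject H₀

Answer: t = 1.5129, fail to reject H₀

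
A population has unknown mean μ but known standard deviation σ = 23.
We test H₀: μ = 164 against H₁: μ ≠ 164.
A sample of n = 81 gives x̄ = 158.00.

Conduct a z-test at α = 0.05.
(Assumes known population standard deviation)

Standard error: SE = σ/√n = 23/√81 = 2.5556
z-statistic: z = (x̄ - μ₀)/SE = (158.00 - 164)/2.5556 = -2.3478
Critical value: ±1.960
p-value = 0.0189
Decision: reject H₀

Answer: z = -2.3478, reject H₀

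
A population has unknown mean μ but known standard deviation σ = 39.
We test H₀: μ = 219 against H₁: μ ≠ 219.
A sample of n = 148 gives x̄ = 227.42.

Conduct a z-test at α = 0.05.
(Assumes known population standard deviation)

Standard error: SE = σ/√n = 39/√148 = 3.2058
z-statistic: z = (x̄ - μ₀)/SE = (227.42 - 219)/3.2058 = 2.6265
Critical value: ±1.960
p-value = 0.0086
Decision: reject H₀

Answer: z = 2.6265, reject H₀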